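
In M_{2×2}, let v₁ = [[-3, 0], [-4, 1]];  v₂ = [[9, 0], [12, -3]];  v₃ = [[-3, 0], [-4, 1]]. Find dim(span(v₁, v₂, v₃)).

Use coordinates relative to {E₁₁, E₁₂, E₂₁, E₂₂}.
Row-reduce the 3×4 matrix with these as rows.
Exactly 1 pivot survives; hence the rank is 1.

1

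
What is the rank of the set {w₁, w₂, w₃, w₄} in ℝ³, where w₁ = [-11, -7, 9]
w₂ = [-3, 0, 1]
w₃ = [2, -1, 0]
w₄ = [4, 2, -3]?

Row-reduce the 4×3 matrix with these as rows.
Reduction leaves 3 leading entries, giving rank 3.
(With 4 elements in a 3-dimensional space the rank is at most 3.)

rank 3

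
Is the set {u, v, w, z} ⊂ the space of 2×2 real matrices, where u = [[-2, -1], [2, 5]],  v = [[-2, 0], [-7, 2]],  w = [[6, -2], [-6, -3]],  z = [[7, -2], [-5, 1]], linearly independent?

linearly independent

Write each element as a coordinate vector in ℝ⁴ using {E₁₁, E₁₂, E₂₁, E₂₂}.
Place the vectors as rows of a 4×4 matrix and reduce to echelon form.
The reduction yields 4 nonzero rows, so the rank is 4.
Since rank = 4 (the number of vectors), the set is linearly independent.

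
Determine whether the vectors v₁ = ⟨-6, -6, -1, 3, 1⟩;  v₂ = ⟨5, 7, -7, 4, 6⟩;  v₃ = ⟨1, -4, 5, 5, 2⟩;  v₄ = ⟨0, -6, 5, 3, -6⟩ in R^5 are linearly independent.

linearly independent

Row-reduce the matrix whose columns are v₁, v₂, v₃, v₄.
The reduction yields 4 nonzero rows, so the rank is 4.
Since rank = 4 (the number of vectors), the set is linearly independent.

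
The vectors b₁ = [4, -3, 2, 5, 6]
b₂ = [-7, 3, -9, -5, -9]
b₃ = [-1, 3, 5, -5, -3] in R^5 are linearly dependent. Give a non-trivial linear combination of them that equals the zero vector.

2b₁ + b₂ + b₃ = 0

Row-reduce the matrix with b₁, b₂, b₃ as columns; the null space gives the coefficients.
One solution (up to scaling) is (2, 1, 1).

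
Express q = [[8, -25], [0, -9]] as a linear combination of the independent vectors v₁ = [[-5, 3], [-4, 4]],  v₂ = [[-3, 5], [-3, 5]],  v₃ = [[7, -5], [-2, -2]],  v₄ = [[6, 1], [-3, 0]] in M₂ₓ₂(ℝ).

q = v₁ - v₂ + 4v₃ - 3v₄

Identify each element with its coordinate vector in ℝ⁴ via {E₁₁, E₁₂, E₂₁, E₂₂}.
Since v₁, v₂, v₃, v₄ are independent, the coefficients expressing q are uniquely determined by a linear system.
The system has the unique solution (c₁, …, c₄) = (1, -1, 4, -3).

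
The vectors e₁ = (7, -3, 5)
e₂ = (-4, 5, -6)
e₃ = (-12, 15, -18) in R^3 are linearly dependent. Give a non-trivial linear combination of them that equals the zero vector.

Solve the homogeneous system with e₁, e₂, e₃ as columns by row-reducing the coefficient matrix.
A generator of the null space is (0, 3, -1).

3e₂ - e₃ = 0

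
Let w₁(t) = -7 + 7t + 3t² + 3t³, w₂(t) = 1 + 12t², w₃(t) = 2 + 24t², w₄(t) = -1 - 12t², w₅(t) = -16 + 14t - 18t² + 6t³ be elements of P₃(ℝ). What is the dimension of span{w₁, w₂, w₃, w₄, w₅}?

dim = 2

Pass to coordinate vectors with respect to the basis {1, t, …, t³}.
Put the 4×5 matrix [w₁|w₂|w₃|w₄|w₅] into echelon form.
Reduction leaves 2 leading entries, giving rank 2.
(With 5 elements in a 4-dimensional space the rank is at most 4.)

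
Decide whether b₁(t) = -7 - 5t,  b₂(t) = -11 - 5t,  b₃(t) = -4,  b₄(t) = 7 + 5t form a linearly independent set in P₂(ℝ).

Take coordinates with respect to the standard basis {1, t, t²}.
There are 4 vectors in a 3-dimensional space, so they cannot be linearly independent.

linearly dependent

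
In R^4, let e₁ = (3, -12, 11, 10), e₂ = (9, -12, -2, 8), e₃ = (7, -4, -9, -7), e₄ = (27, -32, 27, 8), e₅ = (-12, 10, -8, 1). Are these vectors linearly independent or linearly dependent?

There are 5 vectors in a 4-dimensional space, so they cannot be linearly independent.

linearly dependent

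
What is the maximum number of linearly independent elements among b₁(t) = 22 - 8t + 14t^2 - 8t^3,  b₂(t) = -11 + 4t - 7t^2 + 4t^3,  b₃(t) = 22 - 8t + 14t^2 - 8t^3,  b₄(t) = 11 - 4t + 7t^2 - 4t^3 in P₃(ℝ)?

1

Represent each element by its coordinate vector in ℝ⁴.
Row-reduce the 4×4 matrix with these as rows.
Exactly 1 pivot survives; hence the rank is 1.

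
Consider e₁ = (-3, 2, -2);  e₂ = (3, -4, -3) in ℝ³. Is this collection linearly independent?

Place the vectors as rows of a 2×3 matrix and reduce to echelon form.
The reduction yields 2 nonzero rows, so the rank is 2.
Since rank = 2 (the number of vectors), the set is linearly independent.

linearly independent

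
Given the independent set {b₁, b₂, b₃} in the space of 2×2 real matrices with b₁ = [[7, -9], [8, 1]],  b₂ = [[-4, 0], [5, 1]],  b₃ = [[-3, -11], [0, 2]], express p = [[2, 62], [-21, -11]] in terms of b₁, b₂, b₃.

Take coordinate vectors relative to {E₁₁, E₁₂, E₂₁, E₂₂}.
Write p = c₁b₁ + … + c₃b₃ and equate components.
Row-reducing the augmented matrix gives the unique coefficients (c₁, c₂, c₃) = (-2, -1, -4).

p = -2b₁ - b₂ - 4b₃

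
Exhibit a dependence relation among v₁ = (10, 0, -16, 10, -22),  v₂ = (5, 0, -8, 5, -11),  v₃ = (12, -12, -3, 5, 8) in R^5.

Solve the homogeneous system with v₁, v₂, v₃ as columns by row-reducing the coefficient matrix.
The free variable yields coefficients (1, -2, 0) (any nonzero multiple also works).

v₁ - 2v₂ = 0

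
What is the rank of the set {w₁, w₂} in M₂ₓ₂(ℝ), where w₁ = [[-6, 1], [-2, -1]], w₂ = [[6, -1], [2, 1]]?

rank 1

Represent each element by its coordinate vector in ℝ⁴.
Apply Gaussian elimination to the matrix whose rows are w₁, w₂.
There is 1 pivot column, so rank = 1.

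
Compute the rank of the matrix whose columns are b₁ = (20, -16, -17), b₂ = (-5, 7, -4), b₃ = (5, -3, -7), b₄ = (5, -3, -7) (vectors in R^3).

2

Apply Gaussian elimination to the matrix whose rows are b₁, b₂, b₃, b₄.
Exactly 2 pivots survive; hence the rank is 2.
(With 4 elements in a 3-dimensional space the rank is at most 3.)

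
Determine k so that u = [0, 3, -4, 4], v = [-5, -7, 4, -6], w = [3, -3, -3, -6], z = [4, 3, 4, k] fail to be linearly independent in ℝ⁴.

Dependence holds iff the 4×4 matrix [u v w z] is singular.
Expanding, det = 204 - 153*k.
Solving 204 - 153*k = 0 yields k = 4/3.

k = 4/3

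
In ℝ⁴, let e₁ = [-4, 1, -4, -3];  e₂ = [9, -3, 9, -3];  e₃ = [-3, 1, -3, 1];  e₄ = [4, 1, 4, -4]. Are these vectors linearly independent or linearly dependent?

One vector is a scalar multiple of another, so the set is dependent.

linearly dependent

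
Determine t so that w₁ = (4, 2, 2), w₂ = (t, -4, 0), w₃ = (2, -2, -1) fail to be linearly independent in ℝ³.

The vectors are dependent exactly when the determinant of the matrix with rows w₁, w₂, w₃ vanishes.
The determinant works out to 32 - 2*t.
This vanishes exactly when t = 16.

t = 16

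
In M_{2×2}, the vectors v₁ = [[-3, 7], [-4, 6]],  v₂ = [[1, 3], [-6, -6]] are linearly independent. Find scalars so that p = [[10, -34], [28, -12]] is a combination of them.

Identify each element with its coordinate vector in ℝ⁴ via {E₁₁, E₁₂, E₂₁, E₂₂}.
Set up the augmented matrix [v₁ | v₂ | p] and row-reduce.
The system has the unique solution (c₁, c₂) = (-4, -2).

p = -4v₁ - 2v₂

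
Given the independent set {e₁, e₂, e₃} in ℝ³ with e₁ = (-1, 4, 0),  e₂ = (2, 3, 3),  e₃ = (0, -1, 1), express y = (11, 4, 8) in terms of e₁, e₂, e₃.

y = -3e₁ + 4e₂ - 4e₃

Write y = c₁e₁ + … + c₃e₃ and equate components.
Row-reducing the augmented matrix gives the unique coefficients (c₁, c₂, c₃) = (-3, 4, -4).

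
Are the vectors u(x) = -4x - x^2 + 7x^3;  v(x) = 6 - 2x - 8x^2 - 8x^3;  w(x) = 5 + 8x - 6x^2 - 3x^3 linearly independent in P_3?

linearly independent

Take coordinates with respect to the standard basis {1, x, …, x^3}.
Row-reduce the matrix whose columns are u, v, w.
The reduction yields 3 nonzero rows, so the rank is 3.
Since rank = 3 (the number of vectors), the set is linearly independent.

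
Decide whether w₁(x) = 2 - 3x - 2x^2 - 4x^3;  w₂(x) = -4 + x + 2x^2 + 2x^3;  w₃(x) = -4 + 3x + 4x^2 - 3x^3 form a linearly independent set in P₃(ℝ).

linearly independent

Take coordinates with respect to the standard basis {1, x, …, x^3}.
Place the vectors as rows of a 3×4 matrix and reduce to echelon form.
The reduction yields 3 nonzero rows, so the rank is 3.
Since rank = 3 (the number of vectors), the set is linearly independent.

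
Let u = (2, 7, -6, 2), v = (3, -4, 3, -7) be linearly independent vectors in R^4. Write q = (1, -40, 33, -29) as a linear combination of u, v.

q = -4u + 3v

Solve the system with u, v as columns and q as the right-hand side.
The system has the unique solution (c₁, c₂) = (-4, 3).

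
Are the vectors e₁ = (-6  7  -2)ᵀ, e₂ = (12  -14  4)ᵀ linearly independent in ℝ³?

linearly dependent

Row-reduce the matrix whose columns are e₁, e₂.
The reduction yields 1 nonzero row, so the rank is 1.
Since rank 1 < 2, the set is linearly dependent.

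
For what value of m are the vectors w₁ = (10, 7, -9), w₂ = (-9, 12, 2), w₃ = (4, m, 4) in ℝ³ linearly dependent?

m = -20

Dependence holds iff the 3×3 matrix [w₁ w₂ w₃] is singular.
Expanding, det = 61*m + 1220.
This vanishes exactly when m = -20.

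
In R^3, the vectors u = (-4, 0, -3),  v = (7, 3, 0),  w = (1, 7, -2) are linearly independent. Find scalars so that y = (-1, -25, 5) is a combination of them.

y = u + v - 4w

Write y = c₁u + … + c₃w and equate components.
Back-substitution yields (c₁, c₂, c₃) = (1, 1, -4).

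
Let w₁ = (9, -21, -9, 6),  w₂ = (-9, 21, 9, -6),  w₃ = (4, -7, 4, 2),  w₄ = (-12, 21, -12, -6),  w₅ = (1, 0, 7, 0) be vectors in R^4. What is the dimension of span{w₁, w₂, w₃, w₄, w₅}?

Form the matrix with w₁, w₂, w₃, w₄, w₅ as columns and reduce.
Exactly 2 pivots survive; hence the rank is 2.
(With 5 elements in a 4-dimensional space the rank is at most 4.)

dim = 2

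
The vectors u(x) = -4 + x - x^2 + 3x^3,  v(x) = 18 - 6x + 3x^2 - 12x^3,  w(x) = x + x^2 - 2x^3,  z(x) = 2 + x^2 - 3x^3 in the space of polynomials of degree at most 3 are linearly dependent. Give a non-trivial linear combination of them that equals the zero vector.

3u + v + 3w - 3z = 0

Write each element as a vector in ℝ⁴ using {1, x, …, x^3}.
Row-reduce the matrix with u, v, w, z as columns; the null space gives the coefficients.
One solution (up to scaling) is (3, 1, 3, -3).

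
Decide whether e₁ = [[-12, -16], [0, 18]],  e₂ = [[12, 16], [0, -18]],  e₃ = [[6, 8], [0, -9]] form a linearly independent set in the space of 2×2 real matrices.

linearly dependent

Take coordinates with respect to the standard basis {E₁₁, E₁₂, E₂₁, E₂₂}.
Place the vectors as rows of a 3×4 matrix and reduce to echelon form.
The reduction yields 1 nonzero row, so the rank is 1.
Since rank 1 < 3, the set is linearly dependent.
Indeed e₁ + e₂ = 0.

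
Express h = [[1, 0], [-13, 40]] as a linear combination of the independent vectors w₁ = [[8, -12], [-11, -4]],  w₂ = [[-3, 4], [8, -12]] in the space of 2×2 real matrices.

h = -w₁ - 3w₂

Identify each element with its coordinate vector in ℝ⁴ via {E₁₁, E₁₂, E₂₁, E₂₂}.
Set up the augmented matrix [w₁ | w₂ | h] and row-reduce.
The system has the unique solution (α₁, α₂) = (-1, -3).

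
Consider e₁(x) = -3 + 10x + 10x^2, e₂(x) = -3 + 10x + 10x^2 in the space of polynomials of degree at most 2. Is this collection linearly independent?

linearly dependent

Write each element as a coordinate vector in ℝ³ using {1, x, x^2}.
Row-reduce the matrix whose columns are e₁, e₂.
The reduction yields 1 nonzero row, so the rank is 1.
Since rank 1 < 2, the set is linearly dependent.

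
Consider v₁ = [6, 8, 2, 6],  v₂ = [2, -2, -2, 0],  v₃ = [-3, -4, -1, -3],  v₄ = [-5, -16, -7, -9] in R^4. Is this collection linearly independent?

Place the vectors as rows of a 4×4 matrix and reduce to echelon form.
The reduction yields 2 nonzero rows, so the rank is 2.
Since rank 2 < 4, the set is linearly dependent.

linearly dependent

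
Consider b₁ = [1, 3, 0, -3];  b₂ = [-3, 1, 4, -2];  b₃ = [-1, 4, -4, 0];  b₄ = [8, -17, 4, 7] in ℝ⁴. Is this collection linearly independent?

linearly dependent

Row-reduce the matrix whose columns are b₁, b₂, b₃, b₄.
The reduction yields 3 nonzero rows, so the rank is 3.
Since rank 3 < 4, the set is linearly dependent.
Indeed b₁ + 2b₂ + 3b₃ + b₄ = 0.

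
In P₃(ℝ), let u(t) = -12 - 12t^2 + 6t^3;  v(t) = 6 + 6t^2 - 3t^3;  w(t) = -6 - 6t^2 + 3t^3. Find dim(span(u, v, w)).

Use coordinates relative to {1, t, …, t^3}.
Form the matrix with u, v, w as columns and reduce.
Reduction leaves 1 leading entry, giving rank 1.

dim = 1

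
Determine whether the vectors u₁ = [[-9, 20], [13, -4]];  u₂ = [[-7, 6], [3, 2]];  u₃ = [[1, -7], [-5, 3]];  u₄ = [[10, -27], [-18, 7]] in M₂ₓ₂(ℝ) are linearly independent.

linearly dependent

Write each element as a coordinate vector in ℝ⁴ using {E₁₁, E₁₂, E₂₁, E₂₂}.
Place the vectors as rows of a 4×4 matrix and reduce to echelon form.
The reduction yields 2 nonzero rows, so the rank is 2.
Since rank 2 < 4, the set is linearly dependent.
Indeed u₁ - u₂ + 2u₃ = 0.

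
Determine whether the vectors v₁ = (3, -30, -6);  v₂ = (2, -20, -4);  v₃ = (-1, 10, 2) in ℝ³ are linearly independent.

The matrix [v₁|v₂|v₃] has determinant 0.
A zero determinant means the columns are linearly dependent.
Indeed 2v₁ - 3v₂ = 0.

linearly dependent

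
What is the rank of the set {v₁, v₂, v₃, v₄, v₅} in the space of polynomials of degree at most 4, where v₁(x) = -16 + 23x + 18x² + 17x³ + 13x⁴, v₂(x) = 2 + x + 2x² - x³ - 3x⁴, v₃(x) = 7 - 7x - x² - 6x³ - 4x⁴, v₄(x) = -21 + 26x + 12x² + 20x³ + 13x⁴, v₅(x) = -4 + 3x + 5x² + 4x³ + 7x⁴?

rank 3

Represent each element by its coordinate vector in ℝ⁵.
Form the matrix with v₁, v₂, v₃, v₄, v₅ as columns and reduce.
Reduction leaves 3 leading entries, giving rank 3.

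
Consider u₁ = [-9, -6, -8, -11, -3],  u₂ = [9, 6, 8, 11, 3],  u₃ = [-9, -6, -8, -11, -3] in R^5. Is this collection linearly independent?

linearly dependent

Row-reduce the matrix whose columns are u₁, u₂, u₃.
The reduction yields 1 nonzero row, so the rank is 1.
Since rank 1 < 3, the set is linearly dependent.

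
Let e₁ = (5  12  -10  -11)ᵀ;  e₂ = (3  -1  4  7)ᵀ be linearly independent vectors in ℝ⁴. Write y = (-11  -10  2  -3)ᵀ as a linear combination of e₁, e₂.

y = -e₁ - 2e₂

Since e₁, e₂ are independent, the coefficients expressing y are uniquely determined by a linear system.
Back-substitution yields (a₁, a₂) = (-1, -2).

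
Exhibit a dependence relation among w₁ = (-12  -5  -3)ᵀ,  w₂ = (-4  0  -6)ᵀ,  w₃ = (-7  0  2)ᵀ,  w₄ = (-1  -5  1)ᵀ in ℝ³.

w₁ - w₂ - w₃ - w₄ = 0

Write the vectors as columns of a matrix and find a nonzero vector in its null space.
The free variable yields coefficients (1, -1, -1, -1) (any nonzero multiple also works).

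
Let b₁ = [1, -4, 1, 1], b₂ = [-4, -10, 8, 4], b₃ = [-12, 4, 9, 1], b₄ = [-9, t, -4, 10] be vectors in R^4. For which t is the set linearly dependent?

t = 5/3

The set is linearly dependent precisely when det[b₁; b₂; b₃; b₄] = 0.
Cofactor expansion gives det = 20 - 12*t.
This vanishes exactly when t = 5/3.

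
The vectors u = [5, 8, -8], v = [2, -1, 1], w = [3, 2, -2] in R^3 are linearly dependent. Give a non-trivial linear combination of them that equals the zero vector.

Row-reduce the matrix with u, v, w as columns; the null space gives the coefficients.
The free variable yields coefficients (1, 2, -3) (any nonzero multiple also works).

u + 2v - 3w = 0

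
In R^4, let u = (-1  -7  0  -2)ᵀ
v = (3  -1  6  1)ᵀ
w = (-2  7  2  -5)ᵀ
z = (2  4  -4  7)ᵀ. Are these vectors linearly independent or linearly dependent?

linearly independent

Row-reduce the matrix whose columns are u, v, w, z.
The reduction yields 4 nonzero rows, so the rank is 4.
Since rank = 4 (the number of vectors), the set is linearly independent.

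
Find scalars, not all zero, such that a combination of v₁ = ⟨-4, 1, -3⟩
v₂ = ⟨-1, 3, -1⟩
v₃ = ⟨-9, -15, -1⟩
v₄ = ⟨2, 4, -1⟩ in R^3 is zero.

Write the vectors as columns of a matrix and find a nonzero vector in its null space.
The free variable yields coefficients (2, -3, -1, -2) (any nonzero multiple also works).

2v₁ - 3v₂ - v₃ - 2v₄ = 0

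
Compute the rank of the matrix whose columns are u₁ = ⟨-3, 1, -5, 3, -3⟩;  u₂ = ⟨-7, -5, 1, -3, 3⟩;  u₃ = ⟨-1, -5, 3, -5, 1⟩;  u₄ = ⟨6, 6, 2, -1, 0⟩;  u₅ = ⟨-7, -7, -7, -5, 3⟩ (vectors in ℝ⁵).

rank 5

Form the matrix with u₁, u₂, u₃, u₄, u₅ as columns and reduce.
Exactly 5 pivots survive; hence the rank is 5.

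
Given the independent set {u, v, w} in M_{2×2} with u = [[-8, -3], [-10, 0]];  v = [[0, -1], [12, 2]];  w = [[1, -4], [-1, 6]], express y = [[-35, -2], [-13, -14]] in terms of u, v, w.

y = 4u + 2v - 3w

Identify each element with its coordinate vector in ℝ⁴ via {E₁₁, E₁₂, E₂₁, E₂₂}.
Set up the augmented matrix [u | v | w | y] and row-reduce.
Back-substitution yields (c₁, c₂, c₃) = (4, 2, -3).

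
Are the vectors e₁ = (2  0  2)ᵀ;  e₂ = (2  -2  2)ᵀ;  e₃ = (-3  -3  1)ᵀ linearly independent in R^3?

linearly independent

The matrix [e₁|e₂|e₃] has determinant -16.
A nonzero determinant means the columns are linearly independent.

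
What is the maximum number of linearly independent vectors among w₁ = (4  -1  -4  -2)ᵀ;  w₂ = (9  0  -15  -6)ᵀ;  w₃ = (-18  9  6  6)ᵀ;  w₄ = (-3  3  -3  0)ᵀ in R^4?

Put the 4×4 matrix [w₁|w₂|w₃|w₄] into echelon form.
Exactly 2 pivots survive; hence the rank is 2.

2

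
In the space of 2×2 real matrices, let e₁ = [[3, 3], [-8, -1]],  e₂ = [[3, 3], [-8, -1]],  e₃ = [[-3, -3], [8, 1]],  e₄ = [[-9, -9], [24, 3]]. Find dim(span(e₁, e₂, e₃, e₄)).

dim = 1

Use coordinates relative to {E₁₁, E₁₂, E₂₁, E₂₂}.
Apply Gaussian elimination to the matrix whose rows are e₁, e₂, e₃, e₄.
Reduction leaves 1 leading entry, giving rank 1.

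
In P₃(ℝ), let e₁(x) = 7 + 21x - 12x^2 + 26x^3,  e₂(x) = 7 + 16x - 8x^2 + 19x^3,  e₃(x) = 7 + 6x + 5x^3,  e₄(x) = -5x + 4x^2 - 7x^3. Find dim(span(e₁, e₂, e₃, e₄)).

Use coordinates relative to {1, x, …, x^3}.
Put the 4×4 matrix [e₁|e₂|e₃|e₄] into echelon form.
The echelon form has 2 nonzero rows, so the rank is 2.

dim = 2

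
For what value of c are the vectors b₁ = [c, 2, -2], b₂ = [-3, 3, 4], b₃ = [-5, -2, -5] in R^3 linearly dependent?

Place the vectors as rows of a 3×3 matrix; dependence ⇔ determinant zero.
Cofactor expansion gives det = -7*c - 112.
Solving -7*c - 112 = 0 yields c = -16.

c = -16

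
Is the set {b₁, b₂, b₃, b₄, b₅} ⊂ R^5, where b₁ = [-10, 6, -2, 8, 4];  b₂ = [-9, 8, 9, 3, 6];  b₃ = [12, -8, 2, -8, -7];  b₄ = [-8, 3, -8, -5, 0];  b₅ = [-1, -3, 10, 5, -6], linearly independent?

linearly independent

The matrix [b₁|b₂|b₃|b₄|b₅] has determinant 10736.
A nonzero determinant means the columns are linearly independent.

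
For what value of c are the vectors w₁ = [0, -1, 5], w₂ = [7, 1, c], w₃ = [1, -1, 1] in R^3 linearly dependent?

The set is linearly dependent precisely when det[w₁; w₂; w₃] = 0.
Cofactor expansion gives det = -c - 33.
This vanishes exactly when c = -33.

c = -33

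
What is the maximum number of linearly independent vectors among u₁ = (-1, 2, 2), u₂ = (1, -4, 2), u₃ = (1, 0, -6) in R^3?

Row-reduce the 3×3 matrix with these as rows.
Reduction leaves 2 leading entries, giving rank 2.

2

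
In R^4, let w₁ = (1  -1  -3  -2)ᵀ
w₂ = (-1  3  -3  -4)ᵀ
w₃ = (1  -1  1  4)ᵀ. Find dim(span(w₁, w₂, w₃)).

Put the 4×3 matrix [w₁|w₂|w₃] into echelon form.
There are 3 pivot columns, so rank = 3.

dim = 3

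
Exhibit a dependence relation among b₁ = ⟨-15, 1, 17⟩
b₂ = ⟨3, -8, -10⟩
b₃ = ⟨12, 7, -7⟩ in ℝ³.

Write the vectors as columns of a matrix and find a nonzero vector in its null space.
One solution (up to scaling) is (1, 1, 1).

b₁ + b₂ + b₃ = 0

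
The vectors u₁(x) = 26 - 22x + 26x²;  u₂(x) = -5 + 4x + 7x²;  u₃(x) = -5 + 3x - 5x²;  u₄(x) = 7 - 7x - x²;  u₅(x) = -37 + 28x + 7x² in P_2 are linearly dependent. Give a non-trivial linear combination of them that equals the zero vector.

Take coordinates with respect to {1, x, x²}.
Solve the homogeneous system with u₁, u₂, u₃, u₄, u₅ as columns by row-reducing the coefficient matrix.
A generator of the null space is (1, -2, 3, -3, 0).

u₁ - 2u₂ + 3u₃ - 3u₄ = 0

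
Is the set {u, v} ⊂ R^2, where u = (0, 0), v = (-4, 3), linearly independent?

One of the vectors is the zero vector, so the set is linearly dependent.

linearly dependent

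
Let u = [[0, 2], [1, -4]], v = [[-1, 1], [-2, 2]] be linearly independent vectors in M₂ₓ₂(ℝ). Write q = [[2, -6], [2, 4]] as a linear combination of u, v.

q = -2u - 2v

Identify each element with its coordinate vector in ℝ⁴ via {E₁₁, E₁₂, E₂₁, E₂₂}.
Since u, v are independent, the coefficients expressing q are uniquely determined by a linear system.
The system has the unique solution (α₁, α₂) = (-2, -2).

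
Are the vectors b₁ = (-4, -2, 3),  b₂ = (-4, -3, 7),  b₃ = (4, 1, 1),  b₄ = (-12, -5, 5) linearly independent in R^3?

linearly dependent

There are 4 vectors in a 3-dimensional space, so they cannot be linearly independent.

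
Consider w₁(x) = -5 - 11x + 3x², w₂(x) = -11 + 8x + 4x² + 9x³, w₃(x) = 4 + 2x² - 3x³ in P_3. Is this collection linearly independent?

Take coordinates with respect to the standard basis {1, x, …, x³}.
Row-reduce the matrix whose columns are w₁, w₂, w₃.
The reduction yields 3 nonzero rows, so the rank is 3.
Since rank = 3 (the number of vectors), the set is linearly independent.

linearly independent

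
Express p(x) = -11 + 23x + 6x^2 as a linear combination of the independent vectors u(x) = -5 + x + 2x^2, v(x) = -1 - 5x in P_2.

p = 3u - 4v

Identify each element with its coordinate vector in ℝ³ via {1, x, x^2}.
Set up the augmented matrix [u | v | p] and row-reduce.
Row-reducing the augmented matrix gives the unique coefficients (α₁, α₂) = (3, -4).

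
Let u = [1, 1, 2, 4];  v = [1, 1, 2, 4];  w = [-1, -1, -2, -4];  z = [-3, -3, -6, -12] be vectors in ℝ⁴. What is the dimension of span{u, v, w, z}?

dim = 1

Apply Gaussian elimination to the matrix whose rows are u, v, w, z.
Reduction leaves 1 leading entry, giving rank 1.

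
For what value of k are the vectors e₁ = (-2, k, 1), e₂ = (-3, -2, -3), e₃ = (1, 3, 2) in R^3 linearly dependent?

k = 17/3

The set is linearly dependent precisely when det[e₁; e₂; e₃] = 0.
The determinant works out to 3*k - 17.
Setting this to zero gives k = 17/3.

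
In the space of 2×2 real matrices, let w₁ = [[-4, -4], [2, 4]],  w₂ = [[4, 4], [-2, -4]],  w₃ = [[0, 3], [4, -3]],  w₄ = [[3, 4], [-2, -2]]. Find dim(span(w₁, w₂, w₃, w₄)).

Pass to coordinate vectors with respect to the basis {E₁₁, E₁₂, E₂₁, E₂₂}.
Put the 4×4 matrix [w₁|w₂|w₃|w₄] into echelon form.
Reduction leaves 3 leading entries, giving rank 3.

dim = 3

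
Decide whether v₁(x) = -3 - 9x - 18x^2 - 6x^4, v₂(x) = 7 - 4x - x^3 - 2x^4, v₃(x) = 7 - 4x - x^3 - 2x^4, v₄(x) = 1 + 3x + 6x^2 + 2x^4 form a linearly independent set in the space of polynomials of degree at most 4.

linearly dependent

Write each element as a coordinate vector in ℝ⁵ using {1, x, …, x^4}.
Place the vectors as rows of a 4×5 matrix and reduce to echelon form.
The reduction yields 2 nonzero rows, so the rank is 2.
Since rank 2 < 4, the set is linearly dependent.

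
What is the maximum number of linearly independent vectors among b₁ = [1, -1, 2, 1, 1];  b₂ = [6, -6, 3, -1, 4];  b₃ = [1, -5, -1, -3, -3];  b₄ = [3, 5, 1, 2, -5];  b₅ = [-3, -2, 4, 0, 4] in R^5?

5

Apply Gaussian elimination to the matrix whose rows are b₁, b₂, b₃, b₄, b₅.
Exactly 5 pivots survive; hence the rank is 5.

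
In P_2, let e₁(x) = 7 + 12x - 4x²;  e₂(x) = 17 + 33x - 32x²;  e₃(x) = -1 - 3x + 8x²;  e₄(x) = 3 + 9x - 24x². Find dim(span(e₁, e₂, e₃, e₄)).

2

Represent each element by its coordinate vector in ℝ³.
Form the matrix with e₁, e₂, e₃, e₄ as columns and reduce.
Exactly 2 pivots survive; hence the rank is 2.
(With 4 elements in a 3-dimensional space the rank is at most 3.)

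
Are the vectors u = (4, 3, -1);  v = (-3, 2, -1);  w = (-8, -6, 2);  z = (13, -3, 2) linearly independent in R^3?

There are 4 vectors in a 3-dimensional space, so they cannot be linearly independent.

linearly dependent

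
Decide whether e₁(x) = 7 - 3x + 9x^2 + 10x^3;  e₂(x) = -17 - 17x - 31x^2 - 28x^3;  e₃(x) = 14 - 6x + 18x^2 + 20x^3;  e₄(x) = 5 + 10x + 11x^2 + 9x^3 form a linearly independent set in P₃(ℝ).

linearly dependent

Take coordinates with respect to the standard basis {1, x, …, x^3}.
One vector is a scalar multiple of another, so the set is dependent.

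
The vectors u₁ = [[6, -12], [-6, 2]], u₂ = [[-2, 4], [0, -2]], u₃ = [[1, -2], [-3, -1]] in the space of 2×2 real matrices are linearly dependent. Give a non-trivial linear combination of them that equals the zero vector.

Pass to coordinate vectors relative to the basis {E₁₁, E₁₂, E₂₁, E₂₂}.
Write the vectors as columns of a matrix and find a nonzero vector in its null space.
A generator of the null space is (1, 2, -2).

u₁ + 2u₂ - 2u₃ = 0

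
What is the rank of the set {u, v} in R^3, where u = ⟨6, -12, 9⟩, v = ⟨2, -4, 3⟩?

Put the 3×2 matrix [u|v] into echelon form.
Exactly 1 pivot survives; hence the rank is 1.

1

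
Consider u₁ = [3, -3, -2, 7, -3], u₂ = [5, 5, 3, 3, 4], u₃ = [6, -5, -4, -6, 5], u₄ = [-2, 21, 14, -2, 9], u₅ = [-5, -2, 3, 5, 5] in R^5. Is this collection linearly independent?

Place the vectors as rows of a 5×5 matrix and reduce to echelon form.
The reduction yields 4 nonzero rows, so the rank is 4.
Since rank 4 < 5, the set is linearly dependent.

linearly dependent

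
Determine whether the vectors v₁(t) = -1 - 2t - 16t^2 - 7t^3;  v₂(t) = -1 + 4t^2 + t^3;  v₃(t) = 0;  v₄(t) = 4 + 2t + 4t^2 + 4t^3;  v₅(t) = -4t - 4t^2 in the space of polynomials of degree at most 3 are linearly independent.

linearly dependent

Write each element as a coordinate vector in ℝ⁴ using {1, t, …, t^3}.
There are 5 vectors in a 4-dimensional space, so they cannot be linearly independent.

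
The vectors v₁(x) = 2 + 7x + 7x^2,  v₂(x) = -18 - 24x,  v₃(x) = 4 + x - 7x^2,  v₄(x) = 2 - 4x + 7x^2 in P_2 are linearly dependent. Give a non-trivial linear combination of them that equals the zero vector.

3v₁ + v₂ + 3v₃ = 0

Take coordinates with respect to {1, x, x^2}.
Row-reduce the matrix with v₁, v₂, v₃, v₄ as columns; the null space gives the coefficients.
The free variable yields coefficients (3, 1, 3, 0) (any nonzero multiple also works).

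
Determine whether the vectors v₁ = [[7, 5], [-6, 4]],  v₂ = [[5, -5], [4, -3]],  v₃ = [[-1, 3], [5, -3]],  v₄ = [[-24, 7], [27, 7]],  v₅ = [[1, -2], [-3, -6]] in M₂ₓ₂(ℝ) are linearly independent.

linearly dependent

Write each element as a coordinate vector in ℝ⁴ using {E₁₁, E₁₂, E₂₁, E₂₂}.
There are 5 vectors in a 4-dimensional space, so they cannot be linearly independent.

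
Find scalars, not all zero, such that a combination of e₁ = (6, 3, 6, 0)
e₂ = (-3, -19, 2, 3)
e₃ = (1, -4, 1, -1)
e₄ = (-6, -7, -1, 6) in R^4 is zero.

Write the vectors as columns of a matrix and find a nonzero vector in its null space.
A generator of the null space is (0, 1, -3, -1).

e₂ - 3e₃ - e₄ = 0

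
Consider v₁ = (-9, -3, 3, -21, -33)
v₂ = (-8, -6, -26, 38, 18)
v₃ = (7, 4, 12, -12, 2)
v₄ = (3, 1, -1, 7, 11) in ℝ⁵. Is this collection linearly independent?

One vector is a scalar multiple of another, so the set is dependent.

linearly dependent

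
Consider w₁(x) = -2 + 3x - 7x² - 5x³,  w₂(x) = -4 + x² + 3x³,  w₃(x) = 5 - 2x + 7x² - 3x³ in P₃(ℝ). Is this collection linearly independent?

linearly independent

Write each element as a coordinate vector in ℝ⁴ using {1, x, …, x³}.
Row-reduce the matrix whose columns are w₁, w₂, w₃.
The reduction yields 3 nonzero rows, so the rank is 3.
Since rank = 3 (the number of vectors), the set is linearly independent.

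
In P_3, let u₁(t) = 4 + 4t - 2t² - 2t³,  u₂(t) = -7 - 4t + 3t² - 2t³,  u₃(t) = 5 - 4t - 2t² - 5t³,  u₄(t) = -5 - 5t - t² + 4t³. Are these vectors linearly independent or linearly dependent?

linearly independent

Write each element as a coordinate vector in ℝ⁴ using {1, t, …, t³}.
Form the 4×4 matrix with these as columns; its determinant is -816.
A nonzero determinant means the columns are linearly independent.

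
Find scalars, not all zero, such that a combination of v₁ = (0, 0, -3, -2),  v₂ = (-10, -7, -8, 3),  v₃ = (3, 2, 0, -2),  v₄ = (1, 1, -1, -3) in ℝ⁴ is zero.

Row-reduce the matrix with v₁, v₂, v₃, v₄ as columns; the null space gives the coefficients.
One solution (up to scaling) is (3, -1, -3, -1).

3v₁ - v₂ - 3v₃ - v₄ = 0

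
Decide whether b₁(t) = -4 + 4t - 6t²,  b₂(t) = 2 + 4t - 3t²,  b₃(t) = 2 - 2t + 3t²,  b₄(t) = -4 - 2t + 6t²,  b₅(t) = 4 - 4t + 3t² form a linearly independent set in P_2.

Take coordinates with respect to the standard basis {1, t, t²}.
There are 5 vectors in a 3-dimensional space, so they cannot be linearly independent.

linearly dependent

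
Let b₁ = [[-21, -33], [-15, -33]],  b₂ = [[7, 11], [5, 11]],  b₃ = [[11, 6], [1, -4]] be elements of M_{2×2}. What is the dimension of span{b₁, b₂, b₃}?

Represent each element by its coordinate vector in ℝ⁴.
Put the 4×3 matrix [b₁|b₂|b₃] into echelon form.
There are 2 pivot columns, so rank = 2.

2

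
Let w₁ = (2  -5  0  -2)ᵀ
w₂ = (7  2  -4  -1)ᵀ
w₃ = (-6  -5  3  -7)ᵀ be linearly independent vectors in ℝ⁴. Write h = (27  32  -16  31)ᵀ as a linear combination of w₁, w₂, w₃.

h = -2w₁ + w₂ - 4w₃

Set up the augmented matrix [w₁ | w₂ | w₃ | h] and row-reduce.
Row-reducing the augmented matrix gives the unique coefficients (α₁, α₂, α₃) = (-2, 1, -4).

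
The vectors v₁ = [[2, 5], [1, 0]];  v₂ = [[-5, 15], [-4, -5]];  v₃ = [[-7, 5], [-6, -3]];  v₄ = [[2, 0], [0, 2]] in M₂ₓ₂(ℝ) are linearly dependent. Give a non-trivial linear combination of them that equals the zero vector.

2v₁ - v₂ + v₃ - v₄ = 0

Pass to coordinate vectors relative to the basis {E₁₁, E₁₂, E₂₁, E₂₂}.
Write the vectors as columns of a matrix and find a nonzero vector in its null space.
One solution (up to scaling) is (2, -1, 1, -1).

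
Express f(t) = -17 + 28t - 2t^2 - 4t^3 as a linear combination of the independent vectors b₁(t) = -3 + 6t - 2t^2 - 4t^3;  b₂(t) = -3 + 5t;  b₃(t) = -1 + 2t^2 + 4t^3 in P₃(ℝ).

f = 3b₁ + 2b₂ + 2b₃

Work in coordinates with respect to the standard basis {1, t, …, t^3}.
Solve the system with b₁, b₂, b₃ as columns and f as the right-hand side.
Back-substitution yields (α₁, α₂, α₃) = (3, 2, 2).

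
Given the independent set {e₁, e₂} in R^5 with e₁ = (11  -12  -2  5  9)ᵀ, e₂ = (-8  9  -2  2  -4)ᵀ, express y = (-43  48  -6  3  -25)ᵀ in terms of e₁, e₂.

y = -e₁ + 4e₂

Write y = c₁e₁ + c₂e₂ and equate components.
The system has the unique solution (c₁, c₂) = (-1, 4).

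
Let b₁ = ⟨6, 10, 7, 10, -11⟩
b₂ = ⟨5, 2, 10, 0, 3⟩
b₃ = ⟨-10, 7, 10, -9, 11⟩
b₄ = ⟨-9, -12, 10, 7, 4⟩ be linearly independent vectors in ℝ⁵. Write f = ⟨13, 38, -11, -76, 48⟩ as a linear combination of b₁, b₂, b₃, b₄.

f = -3b₁ + 3b₂ + 2b₃ - 4b₄

Since b₁, b₂, b₃, b₄ are independent, the coefficients expressing f are uniquely determined by a linear system.
The system has the unique solution (c₁, …, c₄) = (-3, 3, 2, -4).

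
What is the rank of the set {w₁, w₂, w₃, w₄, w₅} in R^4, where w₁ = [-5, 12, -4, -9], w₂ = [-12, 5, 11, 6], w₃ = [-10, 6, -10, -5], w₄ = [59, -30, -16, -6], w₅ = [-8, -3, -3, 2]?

Put the 4×5 matrix [w₁|w₂|w₃|w₄|w₅] into echelon form.
There are 4 pivot columns, so rank = 4.
(With 5 elements in a 4-dimensional space the rank is at most 4.)

rank 4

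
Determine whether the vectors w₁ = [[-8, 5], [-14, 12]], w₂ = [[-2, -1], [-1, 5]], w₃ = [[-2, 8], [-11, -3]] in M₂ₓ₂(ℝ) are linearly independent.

Write each element as a coordinate vector in ℝ⁴ using {E₁₁, E₁₂, E₂₁, E₂₂}.
Row-reduce the matrix whose columns are w₁, w₂, w₃.
The reduction yields 2 nonzero rows, so the rank is 2.
Since rank 2 < 3, the set is linearly dependent.

linearly dependent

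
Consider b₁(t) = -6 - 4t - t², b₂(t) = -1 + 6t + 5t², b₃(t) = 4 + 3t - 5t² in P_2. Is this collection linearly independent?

linearly independent

Write each element as a coordinate vector in ℝ³ using {1, t, t²}.
Row-reduce the matrix whose columns are b₁, b₂, b₃.
The reduction yields 3 nonzero rows, so the rank is 3.
Since rank = 3 (the number of vectors), the set is linearly independent.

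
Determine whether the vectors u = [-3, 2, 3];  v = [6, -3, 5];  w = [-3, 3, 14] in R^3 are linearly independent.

linearly dependent

Form the 3×3 matrix with these as columns; its determinant is 0.
A zero determinant means the columns are linearly dependent.
Indeed 3u + v - w = 0.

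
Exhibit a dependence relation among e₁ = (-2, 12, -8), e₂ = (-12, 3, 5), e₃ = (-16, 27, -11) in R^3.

Solve the homogeneous system with e₁, e₂, e₃ as columns by row-reducing the coefficient matrix.
The free variable yields coefficients (2, 1, -1) (any nonzero multiple also works).

2e₁ + e₂ - e₃ = 0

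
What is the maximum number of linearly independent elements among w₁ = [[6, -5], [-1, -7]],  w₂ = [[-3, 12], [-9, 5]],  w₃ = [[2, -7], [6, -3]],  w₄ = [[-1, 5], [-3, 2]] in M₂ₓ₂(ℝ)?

3

Pass to coordinate vectors with respect to the basis {E₁₁, E₁₂, E₂₁, E₂₂}.
Put the 4×4 matrix [w₁|w₂|w₃|w₄] into echelon form.
There are 3 pivot columns, so rank = 3.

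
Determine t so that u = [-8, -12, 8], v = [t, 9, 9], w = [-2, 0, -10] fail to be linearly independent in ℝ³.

t = 9

Place the vectors as rows of a 3×3 matrix; dependence ⇔ determinant zero.
Expanding, det = 1080 - 120*t.
This vanishes exactly when t = 9.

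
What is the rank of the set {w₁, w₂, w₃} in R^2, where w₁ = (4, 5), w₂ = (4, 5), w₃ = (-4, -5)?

1

Put the 2×3 matrix [w₁|w₂|w₃] into echelon form.
There is 1 pivot column, so rank = 1.
(With 3 elements in a 2-dimensional space the rank is at most 2.)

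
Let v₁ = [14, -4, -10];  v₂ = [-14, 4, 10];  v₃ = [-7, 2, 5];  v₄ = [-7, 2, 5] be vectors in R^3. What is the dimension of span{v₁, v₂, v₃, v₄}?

Put the 3×4 matrix [v₁|v₂|v₃|v₄] into echelon form.
There is 1 pivot column, so rank = 1.
(With 4 elements in a 3-dimensional space the rank is at most 3.)

1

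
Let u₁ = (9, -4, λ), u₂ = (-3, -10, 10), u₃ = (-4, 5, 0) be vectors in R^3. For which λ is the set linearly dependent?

The set is linearly dependent precisely when det[u₁; u₂; u₃] = 0.
Cofactor expansion gives det = -55*λ - 290.
Solving -55*λ - 290 = 0 yields λ = -58/11.

λ = -58/11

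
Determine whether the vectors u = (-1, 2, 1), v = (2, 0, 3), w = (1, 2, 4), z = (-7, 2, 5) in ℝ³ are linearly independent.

linearly dependent

There are 4 vectors in a 3-dimensional space, so they cannot be linearly independent.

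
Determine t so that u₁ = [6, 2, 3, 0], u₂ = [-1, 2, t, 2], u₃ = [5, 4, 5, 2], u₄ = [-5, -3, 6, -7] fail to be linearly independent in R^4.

Place the vectors as rows of a 4×4 matrix; dependence ⇔ determinant zero.
Cofactor expansion gives det = 82*t - 164.
This vanishes exactly when t = 2.

t = 2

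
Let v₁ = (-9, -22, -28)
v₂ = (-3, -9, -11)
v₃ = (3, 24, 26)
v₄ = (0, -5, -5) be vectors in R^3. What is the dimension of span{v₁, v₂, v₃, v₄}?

dim = 2

Row-reduce the 4×3 matrix with these as rows.
Reduction leaves 2 leading entries, giving rank 2.
(With 4 elements in a 3-dimensional space the rank is at most 3.)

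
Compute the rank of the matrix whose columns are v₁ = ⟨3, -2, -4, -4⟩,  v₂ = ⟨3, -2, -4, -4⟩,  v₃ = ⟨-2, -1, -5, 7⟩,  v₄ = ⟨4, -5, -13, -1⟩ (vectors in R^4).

Form the matrix with v₁, v₂, v₃, v₄ as columns and reduce.
Exactly 2 pivots survive; hence the rank is 2.

2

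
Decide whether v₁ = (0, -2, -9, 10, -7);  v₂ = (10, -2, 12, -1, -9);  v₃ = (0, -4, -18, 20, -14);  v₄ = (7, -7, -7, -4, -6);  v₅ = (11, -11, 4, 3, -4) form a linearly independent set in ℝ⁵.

linearly dependent

One vector is a scalar multiple of another, so the set is dependent.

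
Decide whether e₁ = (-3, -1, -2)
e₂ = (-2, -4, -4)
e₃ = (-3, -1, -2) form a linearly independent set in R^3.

linearly dependent

Two of the vectors are equal, giving an immediate dependence.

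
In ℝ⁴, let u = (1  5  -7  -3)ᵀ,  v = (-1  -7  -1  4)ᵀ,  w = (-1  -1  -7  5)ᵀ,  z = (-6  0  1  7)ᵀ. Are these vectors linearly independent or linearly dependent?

linearly independent

Place the vectors as rows of a 4×4 matrix and reduce to echelon form.
The reduction yields 4 nonzero rows, so the rank is 4.
Since rank = 4 (the number of vectors), the set is linearly independent.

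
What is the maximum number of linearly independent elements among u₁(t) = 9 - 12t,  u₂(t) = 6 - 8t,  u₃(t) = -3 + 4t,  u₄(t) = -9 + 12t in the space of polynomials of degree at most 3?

Represent each element by its coordinate vector in ℝ⁴.
Row-reduce the 4×4 matrix with these as rows.
Exactly 1 pivot survives; hence the rank is 1.

1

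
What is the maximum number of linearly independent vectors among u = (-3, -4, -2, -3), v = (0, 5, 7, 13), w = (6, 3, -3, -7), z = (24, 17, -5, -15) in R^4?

2

Put the 4×4 matrix [u|v|w|z] into echelon form.
There are 2 pivot columns, so rank = 2.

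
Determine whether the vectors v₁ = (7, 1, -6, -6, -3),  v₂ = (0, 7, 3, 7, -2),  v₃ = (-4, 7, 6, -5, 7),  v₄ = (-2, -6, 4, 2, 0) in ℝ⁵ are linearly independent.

Place the vectors as rows of a 4×5 matrix and reduce to echelon form.
The reduction yields 4 nonzero rows, so the rank is 4.
Since rank = 4 (the number of vectors), the set is linearly independent.

linearly independent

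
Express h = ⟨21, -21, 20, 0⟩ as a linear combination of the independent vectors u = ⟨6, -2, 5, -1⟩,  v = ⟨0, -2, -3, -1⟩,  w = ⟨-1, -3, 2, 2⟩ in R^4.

Solve the system with u, v, w as columns and h as the right-hand side.
Back-substitution yields (a₁, a₂, a₃) = (4, 2, 3).

h = 4u + 2v + 3w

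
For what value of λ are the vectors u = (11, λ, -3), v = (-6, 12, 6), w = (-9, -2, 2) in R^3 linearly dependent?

λ = 6/7

The vectors are dependent exactly when the determinant of the matrix with rows u, v, w vanishes.
The determinant works out to 36 - 42*λ.
Solving 36 - 42*λ = 0 yields λ = 6/7.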